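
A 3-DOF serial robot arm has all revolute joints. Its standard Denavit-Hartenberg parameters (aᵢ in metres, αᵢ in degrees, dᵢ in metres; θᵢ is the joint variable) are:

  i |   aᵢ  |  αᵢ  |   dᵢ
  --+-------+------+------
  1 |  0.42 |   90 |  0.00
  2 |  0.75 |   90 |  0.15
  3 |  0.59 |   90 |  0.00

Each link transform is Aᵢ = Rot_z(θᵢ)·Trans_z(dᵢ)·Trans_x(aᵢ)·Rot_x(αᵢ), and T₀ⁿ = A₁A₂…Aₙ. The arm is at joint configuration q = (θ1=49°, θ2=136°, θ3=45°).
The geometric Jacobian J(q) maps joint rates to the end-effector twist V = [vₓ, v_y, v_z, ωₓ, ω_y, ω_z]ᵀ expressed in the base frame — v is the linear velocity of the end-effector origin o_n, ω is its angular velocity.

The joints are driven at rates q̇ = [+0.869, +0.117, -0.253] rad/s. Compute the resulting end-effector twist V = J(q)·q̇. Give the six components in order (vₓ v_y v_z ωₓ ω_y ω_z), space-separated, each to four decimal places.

0.4069 0.0731 -0.0249 -0.0270 -0.2094 0.6870

o_n = [0.1528, -0.6888, 0.8108]
J₁: ẑ×o_n = [0.6888, 0.1528, -0.0000], ω = ẑ
J2: z=[0.7547, -0.6561, 0.0000] o=[0.2755, 0.3170, 0.0000] → [-0.5319, -0.6119, -0.8396, 0.7547, -0.6561, 0.0000]
J3: z=[0.4557, 0.5243, 0.7193] o=[0.0348, -0.1886, 0.5210] → [0.5117, -0.0472, -0.2898, 0.4557, 0.5243, 0.7193]
V = J·q̇ = [0.4069, 0.0731, -0.0249, -0.0270, -0.2094, 0.6870]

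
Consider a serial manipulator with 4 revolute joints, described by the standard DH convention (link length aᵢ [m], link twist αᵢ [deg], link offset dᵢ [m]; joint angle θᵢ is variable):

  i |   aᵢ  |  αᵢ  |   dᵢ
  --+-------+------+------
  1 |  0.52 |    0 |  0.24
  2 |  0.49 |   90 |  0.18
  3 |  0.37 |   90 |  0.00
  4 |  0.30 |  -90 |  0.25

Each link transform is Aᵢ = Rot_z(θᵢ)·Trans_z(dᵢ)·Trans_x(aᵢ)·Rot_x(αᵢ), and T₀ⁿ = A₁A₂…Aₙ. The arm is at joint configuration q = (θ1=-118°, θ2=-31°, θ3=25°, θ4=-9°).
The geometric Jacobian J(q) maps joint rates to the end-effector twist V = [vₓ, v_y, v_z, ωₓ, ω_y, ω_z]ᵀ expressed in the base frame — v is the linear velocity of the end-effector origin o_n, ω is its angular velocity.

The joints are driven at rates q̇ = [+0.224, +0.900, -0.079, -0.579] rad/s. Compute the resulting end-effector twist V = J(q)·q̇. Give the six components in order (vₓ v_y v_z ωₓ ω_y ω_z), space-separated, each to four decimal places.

o_n = [-1.2482, -1.1172, 0.4750]
J₁: ẑ×o_n = [1.1172, -1.2482, 0.0000], ω = ẑ
J2: z=[0.0000, 0.0000, 1.0000] o=[-0.2441, -0.4591, 0.2400] → [0.6580, -1.0040, 0.0000, 0.0000, 0.0000, 1.0000]
J3: z=[-0.5150, 0.8572, 0.0000] o=[-0.6641, -0.7115, 0.4200] → [0.0472, 0.0283, 0.7095, -0.5150, 0.8572, 0.0000]
J4: z=[-0.3623, -0.2177, -0.9063] o=[-0.9516, -0.8842, 0.5764] → [-0.1891, 0.2321, 0.0198, -0.3623, -0.2177, -0.9063]
V = J·q̇ = [0.9482, -1.3198, -0.0675, 0.2504, 0.0583, 1.6488]

0.9482 -1.3198 -0.0675 0.2504 0.0583 1.6488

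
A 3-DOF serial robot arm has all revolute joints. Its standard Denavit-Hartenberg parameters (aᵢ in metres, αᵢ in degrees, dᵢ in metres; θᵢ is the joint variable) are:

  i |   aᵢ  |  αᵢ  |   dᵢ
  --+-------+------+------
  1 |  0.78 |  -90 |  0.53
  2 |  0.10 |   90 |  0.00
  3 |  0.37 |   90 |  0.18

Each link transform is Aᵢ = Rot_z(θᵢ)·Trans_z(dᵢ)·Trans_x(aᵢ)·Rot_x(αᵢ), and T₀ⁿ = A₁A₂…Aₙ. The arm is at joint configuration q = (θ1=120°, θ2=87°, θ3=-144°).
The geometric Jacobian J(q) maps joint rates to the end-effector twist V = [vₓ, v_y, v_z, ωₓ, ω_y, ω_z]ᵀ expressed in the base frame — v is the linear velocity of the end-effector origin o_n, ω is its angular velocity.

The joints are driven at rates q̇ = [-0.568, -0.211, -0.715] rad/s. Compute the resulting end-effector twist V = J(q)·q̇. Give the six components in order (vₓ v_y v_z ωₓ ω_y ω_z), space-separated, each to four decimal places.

0.3695 0.0105 0.1910 0.5397 -0.5129 -0.6054

o_n = [-0.2863, 0.9309, 0.7385]
J₁: ẑ×o_n = [-0.9309, -0.2863, 0.0000], ω = ẑ
J2: z=[-0.8660, -0.5000, 0.0000] o=[-0.3900, 0.6755, 0.5300] → [-0.1042, 0.1806, -0.1693, -0.8660, -0.5000, 0.0000]
J3: z=[-0.4993, 0.8648, 0.0523] o=[-0.3926, 0.6800, 0.4301] → [0.2535, 0.1595, -0.2172, -0.4993, 0.8648, 0.0523]
V = J·q̇ = [0.3695, 0.0105, 0.1910, 0.5397, -0.5129, -0.6054]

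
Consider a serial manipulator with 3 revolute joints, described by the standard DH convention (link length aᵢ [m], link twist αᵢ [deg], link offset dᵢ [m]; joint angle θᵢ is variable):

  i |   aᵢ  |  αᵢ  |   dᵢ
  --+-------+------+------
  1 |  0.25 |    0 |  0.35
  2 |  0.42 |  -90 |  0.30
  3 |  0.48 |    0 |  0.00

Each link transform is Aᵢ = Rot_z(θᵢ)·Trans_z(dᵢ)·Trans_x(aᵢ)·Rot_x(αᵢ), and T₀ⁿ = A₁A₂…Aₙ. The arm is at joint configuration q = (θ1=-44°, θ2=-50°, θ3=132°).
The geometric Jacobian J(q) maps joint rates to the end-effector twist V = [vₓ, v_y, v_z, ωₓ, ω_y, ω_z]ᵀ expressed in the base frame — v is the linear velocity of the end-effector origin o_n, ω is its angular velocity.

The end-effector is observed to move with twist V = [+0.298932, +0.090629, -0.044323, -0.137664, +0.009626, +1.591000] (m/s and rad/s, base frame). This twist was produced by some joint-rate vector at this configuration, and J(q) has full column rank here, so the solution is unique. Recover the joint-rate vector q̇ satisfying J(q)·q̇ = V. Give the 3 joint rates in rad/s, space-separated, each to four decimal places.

o_n = [0.1729, -0.2722, 0.2933]
J₁: ẑ×o_n = [0.2722, 0.1729, -0.0000], ω = ẑ
J2: z=[0.0000, 0.0000, 1.0000] o=[0.1798, -0.1737, 0.3500] → [0.0986, -0.0069, 0.0000, 0.0000, 0.0000, 1.0000]
J3: z=[0.9976, -0.0698, 0.0000] o=[0.1505, -0.5926, 0.6500] → [0.0249, 0.3558, 0.3212, 0.9976, -0.0698, 0.0000]
q̇ = J⁺·V = [0.8380, 0.7530, -0.1380]

0.8380 0.7530 -0.1380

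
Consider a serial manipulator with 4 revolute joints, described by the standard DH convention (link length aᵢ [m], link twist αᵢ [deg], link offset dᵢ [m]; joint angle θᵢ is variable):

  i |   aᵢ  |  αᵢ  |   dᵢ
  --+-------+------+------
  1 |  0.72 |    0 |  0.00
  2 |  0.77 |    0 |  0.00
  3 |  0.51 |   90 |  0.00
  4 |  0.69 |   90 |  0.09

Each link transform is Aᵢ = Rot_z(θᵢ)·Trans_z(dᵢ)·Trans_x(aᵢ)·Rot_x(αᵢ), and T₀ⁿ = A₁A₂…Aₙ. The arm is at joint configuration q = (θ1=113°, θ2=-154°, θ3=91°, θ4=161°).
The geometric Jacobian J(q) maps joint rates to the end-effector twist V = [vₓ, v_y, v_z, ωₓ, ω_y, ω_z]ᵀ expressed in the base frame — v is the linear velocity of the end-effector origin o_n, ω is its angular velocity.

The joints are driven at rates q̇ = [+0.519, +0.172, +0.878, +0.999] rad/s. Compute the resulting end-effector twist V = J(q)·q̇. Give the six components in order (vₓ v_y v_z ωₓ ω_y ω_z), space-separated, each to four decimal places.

o_n = [0.2772, -0.0093, 0.2246]
J₁: ẑ×o_n = [0.0093, 0.2772, -0.0000], ω = ẑ
J2: z=[0.0000, 0.0000, 1.0000] o=[-0.2813, 0.6628, 0.0000] → [0.6721, 0.5585, -0.0000, 0.0000, 0.0000, 1.0000]
J3: z=[0.0000, 0.0000, 1.0000] o=[0.2998, 0.1576, 0.0000] → [0.1669, -0.0226, 0.0000, 0.0000, 0.0000, 1.0000]
J4: z=[0.7660, -0.6428, 0.0000] o=[0.6276, 0.5483, 0.0000] → [-0.1444, -0.1721, -0.6524, 0.7660, -0.6428, 0.0000]
V = J·q̇ = [0.1228, 0.0482, -0.6518, 0.7653, -0.6421, 1.5690]

0.1228 0.0482 -0.6518 0.7653 -0.6421 1.5690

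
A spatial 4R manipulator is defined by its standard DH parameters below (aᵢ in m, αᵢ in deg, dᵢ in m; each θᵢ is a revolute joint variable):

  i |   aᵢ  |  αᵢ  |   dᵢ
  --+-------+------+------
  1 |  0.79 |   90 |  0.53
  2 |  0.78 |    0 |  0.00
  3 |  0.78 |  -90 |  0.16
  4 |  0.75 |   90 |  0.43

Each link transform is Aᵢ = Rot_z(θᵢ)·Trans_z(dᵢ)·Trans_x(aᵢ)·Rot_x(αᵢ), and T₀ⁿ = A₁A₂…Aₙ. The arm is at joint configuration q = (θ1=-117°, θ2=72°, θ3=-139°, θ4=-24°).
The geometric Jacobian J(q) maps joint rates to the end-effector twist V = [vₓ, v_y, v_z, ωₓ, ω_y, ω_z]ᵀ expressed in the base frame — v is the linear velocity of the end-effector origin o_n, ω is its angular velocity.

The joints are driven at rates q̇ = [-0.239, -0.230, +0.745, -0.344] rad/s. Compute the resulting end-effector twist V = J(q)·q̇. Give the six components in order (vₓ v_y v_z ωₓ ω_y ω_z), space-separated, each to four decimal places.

o_n = [-1.3220, -1.5703, 0.0912]
J₁: ẑ×o_n = [1.5703, -1.3220, 0.0000], ω = ẑ
J2: z=[-0.8910, 0.4540, 0.0000] o=[-0.3587, -0.7039, 0.5300] → [-0.1992, -0.3910, 1.2093, -0.8910, 0.4540, 0.0000]
J3: z=[-0.8910, 0.4540, 0.0000] o=[-0.4681, -0.9187, 1.2718] → [-0.5360, -1.0520, 0.9683, -0.8910, 0.4540, 0.0000]
J4: z=[-0.4179, -0.8202, 0.3907] o=[-0.7490, -1.1176, 0.5538] → [0.5564, -0.4173, -0.2808, -0.4179, -0.8202, 0.3907]
V = J·q̇ = [-0.9202, -0.2343, 0.5398, -0.3151, 0.5159, -0.3734]

-0.9202 -0.2343 0.5398 -0.3151 0.5159 -0.3734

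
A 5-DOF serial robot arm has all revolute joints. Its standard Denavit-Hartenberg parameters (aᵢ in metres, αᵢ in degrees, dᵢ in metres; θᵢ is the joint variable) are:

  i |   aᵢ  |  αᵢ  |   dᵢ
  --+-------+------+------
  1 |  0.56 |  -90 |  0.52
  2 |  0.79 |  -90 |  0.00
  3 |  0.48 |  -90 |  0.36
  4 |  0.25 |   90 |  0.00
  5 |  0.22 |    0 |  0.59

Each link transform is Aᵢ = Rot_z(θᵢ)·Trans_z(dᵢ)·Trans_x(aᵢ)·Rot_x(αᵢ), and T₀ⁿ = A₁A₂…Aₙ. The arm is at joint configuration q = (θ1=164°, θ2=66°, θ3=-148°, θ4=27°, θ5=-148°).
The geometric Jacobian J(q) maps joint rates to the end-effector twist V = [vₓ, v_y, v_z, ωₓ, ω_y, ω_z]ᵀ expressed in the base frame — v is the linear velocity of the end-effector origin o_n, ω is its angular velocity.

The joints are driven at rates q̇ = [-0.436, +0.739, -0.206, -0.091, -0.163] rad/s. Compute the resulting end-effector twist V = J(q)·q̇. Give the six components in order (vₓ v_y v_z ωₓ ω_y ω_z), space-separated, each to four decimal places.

o_n = [0.1059, -0.3710, 0.1294]
J₁: ẑ×o_n = [0.3710, 0.1059, -0.0000], ω = ẑ
J2: z=[-0.2756, -0.9613, 0.0000] o=[-0.5383, 0.1544, 0.5200] → [0.3755, -0.1077, 0.7641, -0.2756, -0.9613, 0.0000]
J3: z=[0.8782, -0.2518, -0.4067] o=[-0.8472, 0.2429, -0.2017] → [-0.3331, -0.6784, -0.2991, 0.8782, -0.2518, -0.4067]
J4: z=[-0.4409, -0.7558, -0.4841] o=[-0.4420, -0.1379, 0.0237] → [-0.1927, -0.2187, 0.5169, -0.4409, -0.7558, -0.4841]
J5: z=[0.8667, -0.4988, -0.0107] o=[-0.5003, -0.2439, 0.2425] → [0.0551, 0.0915, 0.1923, 0.8667, -0.4988, -0.0107]
V = J·q̇ = [0.1929, 0.0190, 0.5479, -0.4857, -0.5084, -0.3064]

0.1929 0.0190 0.5479 -0.4857 -0.5084 -0.3064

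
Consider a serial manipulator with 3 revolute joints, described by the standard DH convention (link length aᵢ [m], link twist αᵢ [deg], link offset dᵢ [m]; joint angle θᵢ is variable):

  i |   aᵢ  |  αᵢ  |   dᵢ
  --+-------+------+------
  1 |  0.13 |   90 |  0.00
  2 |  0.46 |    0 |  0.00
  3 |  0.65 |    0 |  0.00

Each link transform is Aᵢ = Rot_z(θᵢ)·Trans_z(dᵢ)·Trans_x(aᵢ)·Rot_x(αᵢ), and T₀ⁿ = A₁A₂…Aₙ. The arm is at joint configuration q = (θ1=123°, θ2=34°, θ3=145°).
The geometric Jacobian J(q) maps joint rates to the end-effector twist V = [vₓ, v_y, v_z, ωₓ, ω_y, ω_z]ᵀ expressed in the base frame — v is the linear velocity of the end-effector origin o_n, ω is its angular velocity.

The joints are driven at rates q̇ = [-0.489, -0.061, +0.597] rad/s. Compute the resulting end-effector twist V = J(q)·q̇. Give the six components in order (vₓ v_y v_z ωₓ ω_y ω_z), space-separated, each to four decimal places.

-0.0621 -0.0288 -0.3716 0.4495 0.2919 -0.4890

o_n = [0.0755, -0.1162, 0.2686]
J₁: ẑ×o_n = [0.1162, 0.0755, -0.0000], ω = ẑ
J2: z=[0.8387, 0.5446, 0.0000] o=[-0.0708, 0.1090, 0.0000] → [0.1463, -0.2252, -0.2685, 0.8387, 0.5446, 0.0000]
J3: z=[0.8387, 0.5446, 0.0000] o=[-0.2785, 0.4289, 0.2572] → [0.0062, -0.0095, -0.6499, 0.8387, 0.5446, 0.0000]
V = J·q̇ = [-0.0621, -0.0288, -0.3716, 0.4495, 0.2919, -0.4890]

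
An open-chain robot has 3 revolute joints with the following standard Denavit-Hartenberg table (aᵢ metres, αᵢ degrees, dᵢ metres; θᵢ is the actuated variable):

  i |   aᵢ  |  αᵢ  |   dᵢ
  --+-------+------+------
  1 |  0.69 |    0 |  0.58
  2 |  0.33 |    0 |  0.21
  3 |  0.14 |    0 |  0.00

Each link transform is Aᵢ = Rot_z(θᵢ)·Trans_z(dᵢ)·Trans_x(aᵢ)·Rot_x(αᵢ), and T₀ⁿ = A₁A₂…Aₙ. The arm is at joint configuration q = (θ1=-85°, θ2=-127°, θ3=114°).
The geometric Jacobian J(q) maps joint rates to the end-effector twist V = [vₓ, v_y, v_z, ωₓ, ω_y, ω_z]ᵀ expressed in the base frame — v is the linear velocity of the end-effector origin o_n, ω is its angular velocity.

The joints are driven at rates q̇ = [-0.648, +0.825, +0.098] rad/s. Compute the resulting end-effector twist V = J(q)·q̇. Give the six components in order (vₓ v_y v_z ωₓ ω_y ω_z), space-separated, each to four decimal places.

o_n = [-0.2392, -0.6511, 0.7900]
J₁: ẑ×o_n = [0.6511, -0.2392, 0.0000], ω = ẑ
J2: z=[0.0000, 0.0000, 1.0000] o=[0.0601, -0.6874, 0.5800] → [-0.0362, -0.2993, 0.0000, 0.0000, 0.0000, 1.0000]
J3: z=[0.0000, 0.0000, 1.0000] o=[-0.2197, -0.5125, 0.7900] → [0.1386, -0.0195, 0.0000, 0.0000, 0.0000, 1.0000]
V = J·q̇ = [-0.4382, -0.0939, 0.0000, 0.0000, 0.0000, 0.2750]

-0.4382 -0.0939 0.0000 0.0000 0.0000 0.2750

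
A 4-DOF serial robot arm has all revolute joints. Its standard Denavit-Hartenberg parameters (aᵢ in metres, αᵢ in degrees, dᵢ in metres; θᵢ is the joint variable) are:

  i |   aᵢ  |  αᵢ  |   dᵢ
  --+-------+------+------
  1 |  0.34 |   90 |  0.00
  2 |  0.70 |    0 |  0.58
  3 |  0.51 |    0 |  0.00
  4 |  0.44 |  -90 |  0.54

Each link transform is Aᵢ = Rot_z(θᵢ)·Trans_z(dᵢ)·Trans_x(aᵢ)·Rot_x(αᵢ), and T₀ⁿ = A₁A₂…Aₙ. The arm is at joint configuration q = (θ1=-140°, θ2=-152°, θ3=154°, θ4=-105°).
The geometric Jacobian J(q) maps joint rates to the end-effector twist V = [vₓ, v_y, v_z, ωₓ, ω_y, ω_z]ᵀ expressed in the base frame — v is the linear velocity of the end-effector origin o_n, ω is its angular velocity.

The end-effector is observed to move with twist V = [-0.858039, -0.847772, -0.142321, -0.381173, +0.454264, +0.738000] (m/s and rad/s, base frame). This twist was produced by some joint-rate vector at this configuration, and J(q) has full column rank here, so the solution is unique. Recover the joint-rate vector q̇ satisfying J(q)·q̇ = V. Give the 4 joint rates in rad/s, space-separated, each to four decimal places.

o_n = [-0.8215, 0.7727, -0.7396]
J₁: ẑ×o_n = [-0.7727, -0.8215, 0.0000], ω = ẑ
J2: z=[-0.6428, 0.7660, 0.0000] o=[-0.2605, -0.2185, 0.0000] → [-0.5665, -0.4754, -0.2074, -0.6428, 0.7660, 0.0000]
J3: z=[-0.6428, 0.7660, 0.0000] o=[-0.1598, 0.6230, -0.3286] → [-0.3148, -0.2641, 0.4107, -0.6428, 0.7660, 0.0000]
J4: z=[-0.6428, 0.7660, 0.0000] o=[-0.5503, 0.2954, -0.3108] → [-0.3284, -0.2756, -0.0990, -0.6428, 0.7660, 0.0000]
q̇ = J⁺·V = [0.7380, 0.3860, -0.0820, 0.2890]

0.7380 0.3860 -0.0820 0.2890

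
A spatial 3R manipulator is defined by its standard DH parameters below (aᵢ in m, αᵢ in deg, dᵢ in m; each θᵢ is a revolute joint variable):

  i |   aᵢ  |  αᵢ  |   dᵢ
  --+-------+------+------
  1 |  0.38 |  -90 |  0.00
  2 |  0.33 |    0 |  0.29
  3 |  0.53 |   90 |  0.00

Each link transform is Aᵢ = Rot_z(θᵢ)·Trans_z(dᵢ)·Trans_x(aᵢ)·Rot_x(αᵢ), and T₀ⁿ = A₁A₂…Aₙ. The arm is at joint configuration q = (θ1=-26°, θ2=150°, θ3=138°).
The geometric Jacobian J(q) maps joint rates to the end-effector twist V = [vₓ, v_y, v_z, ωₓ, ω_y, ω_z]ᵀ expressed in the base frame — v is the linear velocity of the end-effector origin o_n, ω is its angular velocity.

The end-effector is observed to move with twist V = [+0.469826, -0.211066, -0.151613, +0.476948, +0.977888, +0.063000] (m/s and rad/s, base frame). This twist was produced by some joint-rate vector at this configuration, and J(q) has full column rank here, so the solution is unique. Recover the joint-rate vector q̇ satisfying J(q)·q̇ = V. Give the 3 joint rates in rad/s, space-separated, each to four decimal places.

0.0630 0.0930 0.9950

o_n = [0.3590, 0.1476, 0.3391]
J₁: ẑ×o_n = [-0.1476, 0.3590, 0.0000], ω = ẑ
J2: z=[0.4384, 0.8988, 0.0000] o=[0.3415, -0.1666, 0.0000] → [0.3047, -0.1486, 0.1220, 0.4384, 0.8988, 0.0000]
J3: z=[0.4384, 0.8988, 0.0000] o=[0.2118, 0.2194, -0.1650] → [0.4530, -0.2210, -0.1638, 0.4384, 0.8988, 0.0000]
q̇ = J⁺·V = [0.0630, 0.0930, 0.9950]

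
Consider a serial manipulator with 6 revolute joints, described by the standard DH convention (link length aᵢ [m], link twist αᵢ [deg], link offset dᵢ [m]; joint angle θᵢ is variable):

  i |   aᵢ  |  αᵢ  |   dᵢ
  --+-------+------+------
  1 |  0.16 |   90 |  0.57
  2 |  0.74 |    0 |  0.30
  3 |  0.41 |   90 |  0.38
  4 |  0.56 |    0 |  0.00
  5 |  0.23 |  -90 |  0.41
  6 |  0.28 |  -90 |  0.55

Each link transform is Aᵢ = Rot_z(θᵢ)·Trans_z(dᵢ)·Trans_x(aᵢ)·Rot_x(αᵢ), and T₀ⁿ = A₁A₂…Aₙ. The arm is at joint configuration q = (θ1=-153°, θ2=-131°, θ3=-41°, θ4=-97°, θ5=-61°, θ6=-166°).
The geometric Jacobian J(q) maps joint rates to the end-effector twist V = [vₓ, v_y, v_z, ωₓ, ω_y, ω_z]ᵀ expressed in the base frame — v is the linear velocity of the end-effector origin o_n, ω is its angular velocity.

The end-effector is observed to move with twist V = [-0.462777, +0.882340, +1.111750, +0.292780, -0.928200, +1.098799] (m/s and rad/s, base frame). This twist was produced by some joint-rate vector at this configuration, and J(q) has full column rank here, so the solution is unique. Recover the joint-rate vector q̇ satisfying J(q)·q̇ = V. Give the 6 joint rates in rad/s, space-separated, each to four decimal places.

0.9490 -0.6390 -0.7660 -0.4420 0.5680 -0.4800

o_n = [1.0347, 0.1118, 0.4030]
J₁: ẑ×o_n = [-0.1118, 1.0347, 0.0000], ω = ẑ
J2: z=[-0.4540, 0.8910, 0.0000] o=[-0.1426, -0.0726, 0.5700] → [-0.1488, -0.0758, -1.1327, -0.4540, 0.8910, 0.0000]
J3: z=[-0.4540, 0.8910, 0.0000] o=[0.1538, 0.4151, 0.0115] → [0.3488, 0.1777, -0.6472, -0.4540, 0.8910, 0.0000]
J4: z=[0.1240, 0.0632, 0.9903] o=[0.3431, 0.9380, -0.0455] → [0.8465, 0.6293, -0.1462, 0.1240, 0.0632, 0.9903]
J5: z=[0.1240, 0.0632, 0.9903] o=[0.5352, 0.4120, -0.0360] → [0.3251, 0.4403, -0.0688, 0.1240, 0.0632, 0.9903]
J6: z=[0.7515, -0.6577, -0.0521] o=[0.4370, 0.2653, 0.3996] → [-0.0102, -0.0337, 0.2778, 0.7515, -0.6577, -0.0521]
q̇ = J⁺·V = [0.9490, -0.6390, -0.7660, -0.4420, 0.5680, -0.4800]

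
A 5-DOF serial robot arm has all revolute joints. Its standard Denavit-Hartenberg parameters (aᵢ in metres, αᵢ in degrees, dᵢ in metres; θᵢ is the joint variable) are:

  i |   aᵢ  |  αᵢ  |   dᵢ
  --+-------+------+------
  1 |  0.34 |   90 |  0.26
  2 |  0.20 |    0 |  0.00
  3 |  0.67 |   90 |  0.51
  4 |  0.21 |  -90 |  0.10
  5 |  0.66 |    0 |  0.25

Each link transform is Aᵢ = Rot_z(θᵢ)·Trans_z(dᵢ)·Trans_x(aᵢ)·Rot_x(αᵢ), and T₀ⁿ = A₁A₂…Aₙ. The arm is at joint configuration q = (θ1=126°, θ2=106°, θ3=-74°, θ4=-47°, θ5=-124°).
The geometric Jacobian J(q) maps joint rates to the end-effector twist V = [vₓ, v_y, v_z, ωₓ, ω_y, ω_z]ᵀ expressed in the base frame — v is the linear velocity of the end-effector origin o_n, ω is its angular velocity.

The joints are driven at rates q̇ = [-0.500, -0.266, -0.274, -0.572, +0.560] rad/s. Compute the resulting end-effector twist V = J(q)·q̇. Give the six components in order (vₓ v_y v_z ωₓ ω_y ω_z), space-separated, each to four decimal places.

0.2964 0.2095 -0.4890 -0.1539 -0.0572 0.2021

o_n = [-0.0954, 1.4870, 0.2979]
J₁: ẑ×o_n = [-1.4870, -0.0954, 0.0000], ω = ẑ
J2: z=[0.8090, 0.5878, 0.0000] o=[-0.1998, 0.2751, 0.2600] → [0.0223, -0.0306, 0.9191, 0.8090, 0.5878, 0.0000]
J3: z=[0.8090, 0.5878, 0.0000] o=[-0.1674, 0.2305, 0.4523] → [-0.0907, 0.1249, 0.9742, 0.8090, 0.5878, 0.0000]
J4: z=[-0.3115, 0.4287, -0.8480] o=[-0.0888, 0.9899, 0.8073] → [0.2031, -0.1531, -0.1520, -0.3115, 0.4287, -0.8480]
J5: z=[0.1872, 0.9026, 0.3876] o=[-0.3156, 1.0408, 0.7984] → [-0.6247, 0.1790, -0.1152, 0.1872, 0.9026, 0.3876]
V = J·q̇ = [0.2964, 0.2095, -0.4890, -0.1539, -0.0572, 0.2021]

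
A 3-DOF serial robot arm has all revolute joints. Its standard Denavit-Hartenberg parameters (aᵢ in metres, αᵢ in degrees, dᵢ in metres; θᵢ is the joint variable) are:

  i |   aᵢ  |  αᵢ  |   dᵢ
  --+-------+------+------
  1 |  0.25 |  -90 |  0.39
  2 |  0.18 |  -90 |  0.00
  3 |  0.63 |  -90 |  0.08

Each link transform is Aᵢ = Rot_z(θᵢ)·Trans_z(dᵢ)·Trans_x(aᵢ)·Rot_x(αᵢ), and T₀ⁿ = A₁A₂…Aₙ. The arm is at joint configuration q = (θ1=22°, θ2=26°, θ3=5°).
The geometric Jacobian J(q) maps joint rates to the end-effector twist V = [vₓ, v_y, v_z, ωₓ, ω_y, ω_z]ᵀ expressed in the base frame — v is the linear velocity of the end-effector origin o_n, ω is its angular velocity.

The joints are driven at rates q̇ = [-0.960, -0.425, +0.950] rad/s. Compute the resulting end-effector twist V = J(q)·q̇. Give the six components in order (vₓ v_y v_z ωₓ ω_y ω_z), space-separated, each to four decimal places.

0.6372 -1.3597 0.3165 -0.2269 -0.5501 -1.8139

o_n = [0.8929, 0.3015, -0.0359]
J₁: ẑ×o_n = [-0.3015, 0.8929, 0.0000], ω = ẑ
J2: z=[-0.3746, 0.9272, 0.0000] o=[0.2318, 0.0937, 0.3900] → [-0.3949, -0.1596, -0.6908, -0.3746, 0.9272, 0.0000]
J3: z=[-0.4065, -0.1642, -0.8988] o=[0.3818, 0.1543, 0.3111] → [0.1893, -0.6004, 0.0241, -0.4065, -0.1642, -0.8988]
V = J·q̇ = [0.6372, -1.3597, 0.3165, -0.2269, -0.5501, -1.8139]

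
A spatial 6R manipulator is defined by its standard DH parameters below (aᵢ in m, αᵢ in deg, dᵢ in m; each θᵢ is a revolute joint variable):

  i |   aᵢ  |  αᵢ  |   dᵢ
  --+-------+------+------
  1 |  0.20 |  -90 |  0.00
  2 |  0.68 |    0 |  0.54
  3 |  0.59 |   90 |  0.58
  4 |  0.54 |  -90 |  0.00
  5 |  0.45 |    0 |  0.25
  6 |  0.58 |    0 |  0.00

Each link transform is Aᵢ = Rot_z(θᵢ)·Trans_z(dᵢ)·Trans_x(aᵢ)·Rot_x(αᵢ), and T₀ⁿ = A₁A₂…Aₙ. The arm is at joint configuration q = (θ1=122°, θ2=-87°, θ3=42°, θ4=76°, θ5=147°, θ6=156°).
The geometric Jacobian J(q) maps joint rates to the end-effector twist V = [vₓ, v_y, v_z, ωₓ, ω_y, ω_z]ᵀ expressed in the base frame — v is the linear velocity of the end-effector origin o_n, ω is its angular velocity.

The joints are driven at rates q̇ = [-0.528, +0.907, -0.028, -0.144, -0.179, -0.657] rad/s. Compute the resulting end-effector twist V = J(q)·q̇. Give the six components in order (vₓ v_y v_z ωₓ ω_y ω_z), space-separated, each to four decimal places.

o_n = [-1.6028, -0.5388, 1.1772]
J₁: ẑ×o_n = [0.5388, -1.6028, 0.0000], ω = ẑ
J2: z=[-0.8480, -0.5299, 0.0000] o=[-0.1060, 0.1696, 0.0000] → [-0.6238, 0.9984, -0.1925, -0.8480, -0.5299, 0.0000]
J3: z=[-0.8480, -0.5299, 0.0000] o=[-0.5828, -0.0864, 0.6791] → [-0.2640, 0.4225, -0.1569, -0.8480, -0.5299, 0.0000]
J4: z=[0.3747, -0.5997, 0.7071] o=[-1.2957, -0.0399, 1.0963] → [0.3042, -0.2475, -0.3711, 0.3747, -0.5997, 0.7071]
J5: z=[0.1584, -0.7100, -0.6861] o=[-1.7890, -0.2392, 1.1886] → [-0.1974, -0.1260, 0.0848, 0.1584, -0.7100, -0.6861]
J6: z=[0.1584, -0.7100, -0.6861] o=[-1.4965, -0.1305, 0.7792] → [-0.5627, 0.0099, -0.1402, 0.1584, -0.7100, -0.6861]
V = J·q̇ = [-0.4817, 1.7917, -0.0398, -0.9318, 0.2142, -0.0562]

-0.4817 1.7917 -0.0398 -0.9318 0.2142 -0.0562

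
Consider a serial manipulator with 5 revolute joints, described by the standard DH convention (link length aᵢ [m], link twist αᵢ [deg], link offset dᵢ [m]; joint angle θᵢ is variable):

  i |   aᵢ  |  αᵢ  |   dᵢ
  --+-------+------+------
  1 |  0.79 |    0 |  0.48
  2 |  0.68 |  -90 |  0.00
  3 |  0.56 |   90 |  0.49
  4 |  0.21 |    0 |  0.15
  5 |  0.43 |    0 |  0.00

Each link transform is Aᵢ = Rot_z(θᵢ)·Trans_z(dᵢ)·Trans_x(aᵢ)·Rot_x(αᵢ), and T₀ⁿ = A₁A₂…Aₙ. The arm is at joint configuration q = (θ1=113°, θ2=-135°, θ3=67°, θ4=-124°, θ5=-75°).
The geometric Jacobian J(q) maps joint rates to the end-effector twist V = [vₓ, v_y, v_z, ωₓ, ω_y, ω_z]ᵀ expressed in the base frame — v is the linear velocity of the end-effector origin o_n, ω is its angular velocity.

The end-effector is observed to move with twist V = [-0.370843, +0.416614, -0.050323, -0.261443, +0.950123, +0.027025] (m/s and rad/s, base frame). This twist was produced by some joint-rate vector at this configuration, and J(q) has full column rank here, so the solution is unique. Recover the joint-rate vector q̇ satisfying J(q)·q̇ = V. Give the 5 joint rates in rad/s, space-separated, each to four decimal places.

0.6490 -0.3680 0.7830 -0.9520 0.3020

o_n = [0.6337, 0.8382, 0.5055]
J₁: ẑ×o_n = [-0.8382, 0.6337, 0.0000], ω = ẑ
J2: z=[0.0000, 0.0000, 1.0000] o=[-0.3087, 0.7272, 0.4800] → [-0.1110, 0.9423, 0.0000, 0.0000, 0.0000, 1.0000]
J3: z=[0.3746, 0.9272, 0.0000] o=[0.3218, 0.4725, 0.4800] → [0.0236, -0.0095, -0.1521, 0.3746, 0.9272, 0.0000]
J4: z=[0.8535, -0.3448, 0.3907] o=[0.7082, 0.8448, -0.0355] → [-0.1839, -0.4908, -0.0314, 0.8535, -0.3448, 0.3907]
J5: z=[0.8535, -0.3448, 0.3907] o=[0.7285, 0.6489, 0.1312] → [-0.2030, -0.3565, 0.1289, 0.8535, -0.3448, 0.3907]
q̇ = J⁺·V = [0.6490, -0.3680, 0.7830, -0.9520, 0.3020]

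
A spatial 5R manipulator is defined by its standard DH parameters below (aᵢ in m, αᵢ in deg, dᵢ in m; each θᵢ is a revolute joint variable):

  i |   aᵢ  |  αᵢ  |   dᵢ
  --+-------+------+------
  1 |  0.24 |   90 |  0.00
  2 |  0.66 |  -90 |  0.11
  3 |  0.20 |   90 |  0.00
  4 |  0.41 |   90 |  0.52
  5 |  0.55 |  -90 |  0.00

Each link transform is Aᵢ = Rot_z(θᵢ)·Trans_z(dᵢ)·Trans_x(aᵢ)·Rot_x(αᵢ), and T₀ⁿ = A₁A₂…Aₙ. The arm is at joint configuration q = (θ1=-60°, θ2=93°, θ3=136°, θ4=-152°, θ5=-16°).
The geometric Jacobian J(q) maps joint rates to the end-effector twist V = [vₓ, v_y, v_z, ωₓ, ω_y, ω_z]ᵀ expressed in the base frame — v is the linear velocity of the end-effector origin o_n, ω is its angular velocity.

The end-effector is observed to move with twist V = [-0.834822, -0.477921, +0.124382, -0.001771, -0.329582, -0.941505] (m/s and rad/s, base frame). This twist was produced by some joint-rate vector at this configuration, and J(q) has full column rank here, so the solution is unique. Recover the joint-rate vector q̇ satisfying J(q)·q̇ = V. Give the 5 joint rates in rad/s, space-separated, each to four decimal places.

-0.5820 -0.5750 -0.7280 -0.7930 0.5240

o_n = [0.0602, -0.6679, 1.3894]
J₁: ẑ×o_n = [0.6679, 0.0602, -0.0000], ω = ẑ
J2: z=[-0.8660, -0.5000, 0.0000] o=[0.1200, -0.2078, 0.0000] → [-0.6947, 1.2033, 0.3685, -0.8660, -0.5000, 0.0000]
J3: z=[-0.4993, 0.8648, -0.0523] o=[0.0075, -0.2329, 0.6591] → [0.6089, 0.3619, 0.1716, -0.4993, 0.8648, -0.0523]
J4: z=[0.6048, 0.3912, 0.6937] o=[0.1315, -0.1700, 0.5154] → [0.6873, -0.5781, -0.2732, 0.6048, 0.3912, 0.6937]
J5: z=[-0.7321, 0.6159, 0.2910] o=[0.3176, -0.2470, 1.1463] → [0.2722, 0.1031, 0.4666, -0.7321, 0.6159, 0.2910]
q̇ = J⁺·V = [-0.5820, -0.5750, -0.7280, -0.7930, 0.5240]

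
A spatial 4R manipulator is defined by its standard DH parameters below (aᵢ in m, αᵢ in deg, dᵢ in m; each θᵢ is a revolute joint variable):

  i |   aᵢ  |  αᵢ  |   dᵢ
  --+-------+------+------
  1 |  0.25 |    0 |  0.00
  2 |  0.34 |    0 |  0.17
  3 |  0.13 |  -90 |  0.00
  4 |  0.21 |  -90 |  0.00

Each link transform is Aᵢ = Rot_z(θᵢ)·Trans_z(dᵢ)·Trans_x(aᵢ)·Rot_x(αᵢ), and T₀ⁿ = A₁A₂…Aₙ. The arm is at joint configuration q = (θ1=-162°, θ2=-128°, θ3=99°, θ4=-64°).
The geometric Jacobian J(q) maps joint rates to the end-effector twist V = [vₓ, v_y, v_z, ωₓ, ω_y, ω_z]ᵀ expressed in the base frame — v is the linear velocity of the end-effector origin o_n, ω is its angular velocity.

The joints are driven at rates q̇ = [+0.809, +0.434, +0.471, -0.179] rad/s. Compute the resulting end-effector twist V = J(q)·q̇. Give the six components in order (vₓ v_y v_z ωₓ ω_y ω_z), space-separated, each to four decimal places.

-0.3741 -0.4279 0.0165 0.0342 0.1757 1.7140

o_n = [-0.3395, 0.2846, 0.3587]
J₁: ẑ×o_n = [-0.2846, -0.3395, 0.0000], ω = ẑ
J2: z=[0.0000, 0.0000, 1.0000] o=[-0.2378, -0.0773, 0.0000] → [-0.3619, -0.1017, 0.0000, 0.0000, 0.0000, 1.0000]
J3: z=[0.0000, 0.0000, 1.0000] o=[-0.1215, 0.2422, 0.1700] → [-0.0424, -0.2180, 0.0000, 0.0000, 0.0000, 1.0000]
J4: z=[-0.1908, -0.9816, 0.0000] o=[-0.2491, 0.2670, 0.1700] → [-0.1853, 0.0360, -0.0921, -0.1908, -0.9816, 0.0000]
V = J·q̇ = [-0.3741, -0.4279, 0.0165, 0.0342, 0.1757, 1.7140]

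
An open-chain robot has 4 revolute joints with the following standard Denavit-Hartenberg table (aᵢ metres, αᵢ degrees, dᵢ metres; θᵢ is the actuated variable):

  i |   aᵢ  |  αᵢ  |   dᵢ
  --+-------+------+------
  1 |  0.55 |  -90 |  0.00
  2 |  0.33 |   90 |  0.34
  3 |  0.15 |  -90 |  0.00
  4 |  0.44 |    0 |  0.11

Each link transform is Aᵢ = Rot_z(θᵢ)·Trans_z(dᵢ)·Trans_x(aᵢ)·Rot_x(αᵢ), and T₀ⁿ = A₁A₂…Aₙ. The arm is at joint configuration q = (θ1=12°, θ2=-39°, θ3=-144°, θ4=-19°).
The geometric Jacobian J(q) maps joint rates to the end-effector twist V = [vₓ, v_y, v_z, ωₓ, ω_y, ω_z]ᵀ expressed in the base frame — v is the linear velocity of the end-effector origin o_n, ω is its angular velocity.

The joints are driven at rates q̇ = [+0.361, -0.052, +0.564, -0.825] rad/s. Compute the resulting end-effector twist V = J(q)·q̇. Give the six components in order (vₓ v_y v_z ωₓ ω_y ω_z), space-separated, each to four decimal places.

0.0683 0.0103 0.4693 -0.8438 0.4498 0.4941

o_n = [0.4187, 0.0055, 0.0715]
J₁: ẑ×o_n = [-0.0055, 0.4187, 0.0000], ω = ẑ
J2: z=[-0.2079, 0.9781, 0.0000] o=[0.5380, 0.1144, 0.0000] → [0.0699, 0.0149, 0.1393, -0.2079, 0.9781, 0.0000]
J3: z=[-0.6156, -0.1308, 0.7771] o=[0.7181, 0.5002, 0.2077] → [0.4023, -0.3165, 0.2654, -0.6156, -0.1308, 0.7771]
J4: z=[0.6150, -0.6964, 0.3699] o=[0.6442, 0.3944, 0.1313] → [0.1855, -0.0467, -0.3962, 0.6150, -0.6964, 0.3699]
V = J·q̇ = [0.0683, 0.0103, 0.4693, -0.8438, 0.4498, 0.4941]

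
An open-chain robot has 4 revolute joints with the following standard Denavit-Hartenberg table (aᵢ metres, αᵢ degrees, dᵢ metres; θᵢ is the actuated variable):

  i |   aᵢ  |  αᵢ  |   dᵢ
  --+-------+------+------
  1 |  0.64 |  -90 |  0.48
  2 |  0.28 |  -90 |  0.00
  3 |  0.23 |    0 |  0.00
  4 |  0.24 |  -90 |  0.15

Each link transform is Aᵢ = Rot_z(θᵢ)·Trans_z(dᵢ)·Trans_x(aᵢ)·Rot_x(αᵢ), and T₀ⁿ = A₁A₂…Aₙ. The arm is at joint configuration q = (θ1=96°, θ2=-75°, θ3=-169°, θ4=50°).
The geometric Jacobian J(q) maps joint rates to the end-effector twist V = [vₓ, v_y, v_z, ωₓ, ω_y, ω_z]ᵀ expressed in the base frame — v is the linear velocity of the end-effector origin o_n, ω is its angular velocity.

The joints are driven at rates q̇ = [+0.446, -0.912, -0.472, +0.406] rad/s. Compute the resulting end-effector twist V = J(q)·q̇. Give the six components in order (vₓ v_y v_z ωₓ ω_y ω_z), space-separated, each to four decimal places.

-0.2240 -0.0557 0.0841 0.9137 0.0319 0.4631

o_n = [-0.3328, 0.7381, 0.3812]
J₁: ẑ×o_n = [-0.7381, -0.3328, 0.0000], ω = ẑ
J2: z=[-0.9945, -0.1045, 0.0000] o=[-0.0669, 0.6365, 0.4800] → [0.0103, -0.0983, -0.1288, -0.9945, -0.1045, 0.0000]
J3: z=[-0.1010, 0.9606, -0.2588] o=[-0.0745, 0.7086, 0.7505] → [-0.3471, 0.0296, 0.2451, -0.1010, 0.9606, -0.2588]
J4: z=[-0.1010, 0.9606, -0.2588] o=[-0.1120, 0.6459, 0.5324] → [-0.1214, 0.0419, 0.2028, -0.1010, 0.9606, -0.2588]
V = J·q̇ = [-0.2240, -0.0557, 0.0841, 0.9137, 0.0319, 0.4631]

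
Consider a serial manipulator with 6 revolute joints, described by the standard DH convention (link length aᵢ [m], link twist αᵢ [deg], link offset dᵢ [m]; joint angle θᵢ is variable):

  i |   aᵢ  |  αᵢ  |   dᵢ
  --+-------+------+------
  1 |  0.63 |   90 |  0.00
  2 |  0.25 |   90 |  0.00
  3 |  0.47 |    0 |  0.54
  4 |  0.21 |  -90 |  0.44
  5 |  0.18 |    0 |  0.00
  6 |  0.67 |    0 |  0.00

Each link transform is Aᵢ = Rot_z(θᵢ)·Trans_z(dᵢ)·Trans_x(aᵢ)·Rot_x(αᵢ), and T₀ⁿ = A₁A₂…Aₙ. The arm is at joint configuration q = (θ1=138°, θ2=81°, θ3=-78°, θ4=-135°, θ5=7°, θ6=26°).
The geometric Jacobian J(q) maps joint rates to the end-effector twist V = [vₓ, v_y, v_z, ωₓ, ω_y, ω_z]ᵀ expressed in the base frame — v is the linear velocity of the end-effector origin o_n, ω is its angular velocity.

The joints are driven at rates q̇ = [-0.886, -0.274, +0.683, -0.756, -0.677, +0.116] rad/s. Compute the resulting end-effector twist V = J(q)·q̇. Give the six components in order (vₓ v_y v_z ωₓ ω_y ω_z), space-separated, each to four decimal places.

o_n = [-0.8125, 0.8096, -0.5368]
J₁: ẑ×o_n = [-0.8096, -0.8125, 0.0000], ω = ẑ
J2: z=[0.6691, 0.7431, 0.0000] o=[-0.4682, 0.4216, 0.0000] → [-0.3989, 0.3592, 0.5155, 0.6691, 0.7431, 0.0000]
J3: z=[-0.7340, 0.6609, -0.1564] o=[-0.4972, 0.4477, 0.2469] → [-0.4613, -0.5259, -0.0573, -0.7340, 0.6609, -0.1564]
J4: z=[-0.7340, 0.6609, -0.1564] o=[-1.2126, 0.4732, 0.2590] → [-0.4733, -0.6466, -0.5113, -0.7340, 0.6609, -0.1564]
J5: z=[-0.4979, -0.6803, -0.5379] o=[-1.4385, 0.8305, 0.0162] → [0.3649, -0.6120, 0.4363, -0.4979, -0.6803, -0.5379]
J6: z=[-0.4979, -0.6803, -0.5379] o=[-1.3399, 0.8727, -0.1284] → [0.2439, -0.4870, 0.3902, -0.4979, -0.6803, -0.5379]
V = J·q̇ = [0.6506, 1.1090, -0.0439, 0.1495, 0.1298, -0.5728]

0.6506 1.1090 -0.0439 0.1495 0.1298 -0.5728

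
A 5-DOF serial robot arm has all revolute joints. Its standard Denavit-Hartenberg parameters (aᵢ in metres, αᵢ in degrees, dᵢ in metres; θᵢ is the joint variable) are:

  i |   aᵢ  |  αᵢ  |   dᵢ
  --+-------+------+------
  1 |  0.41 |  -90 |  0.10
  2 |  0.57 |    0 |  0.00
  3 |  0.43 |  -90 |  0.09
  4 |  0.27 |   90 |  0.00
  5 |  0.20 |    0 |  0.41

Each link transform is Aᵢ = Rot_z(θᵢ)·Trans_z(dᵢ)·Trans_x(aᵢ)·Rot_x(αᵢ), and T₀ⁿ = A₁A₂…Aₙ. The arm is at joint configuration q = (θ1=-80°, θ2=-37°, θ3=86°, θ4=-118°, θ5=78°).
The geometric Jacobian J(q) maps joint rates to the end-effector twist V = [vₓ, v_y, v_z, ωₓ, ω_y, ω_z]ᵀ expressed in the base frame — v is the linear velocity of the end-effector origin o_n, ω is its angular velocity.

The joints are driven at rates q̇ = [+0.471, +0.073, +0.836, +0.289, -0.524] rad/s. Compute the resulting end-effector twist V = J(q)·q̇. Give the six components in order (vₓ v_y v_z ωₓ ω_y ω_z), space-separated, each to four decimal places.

0.5222 0.2126 0.1803 1.1523 0.1164 -0.0678

o_n = [0.2857, -0.6261, 0.3738]
J₁: ẑ×o_n = [0.6261, 0.2857, -0.0000], ω = ẑ
J2: z=[0.9848, 0.1736, 0.0000] o=[0.0712, -0.4038, 0.1000] → [0.0475, -0.2696, -0.2562, 0.9848, 0.1736, 0.0000]
J3: z=[0.9848, 0.1736, 0.0000] o=[0.1502, -0.8521, 0.4430] → [-0.0120, 0.0682, 0.1990, 0.9848, 0.1736, 0.0000]
J4: z=[-0.1311, 0.7432, -0.6561] o=[0.2879, -1.1143, 0.1185] → [0.5100, 0.0349, -0.0624, -0.1311, 0.7432, -0.6561]
J5: z=[-0.5629, 0.4889, 0.6664] o=[0.5082, -0.9910, 0.2142] → [-0.1651, -0.0584, -0.0966, -0.5629, 0.4889, 0.6664]
V = J·q̇ = [0.5222, 0.2126, 0.1803, 1.1523, 0.1164, -0.0678]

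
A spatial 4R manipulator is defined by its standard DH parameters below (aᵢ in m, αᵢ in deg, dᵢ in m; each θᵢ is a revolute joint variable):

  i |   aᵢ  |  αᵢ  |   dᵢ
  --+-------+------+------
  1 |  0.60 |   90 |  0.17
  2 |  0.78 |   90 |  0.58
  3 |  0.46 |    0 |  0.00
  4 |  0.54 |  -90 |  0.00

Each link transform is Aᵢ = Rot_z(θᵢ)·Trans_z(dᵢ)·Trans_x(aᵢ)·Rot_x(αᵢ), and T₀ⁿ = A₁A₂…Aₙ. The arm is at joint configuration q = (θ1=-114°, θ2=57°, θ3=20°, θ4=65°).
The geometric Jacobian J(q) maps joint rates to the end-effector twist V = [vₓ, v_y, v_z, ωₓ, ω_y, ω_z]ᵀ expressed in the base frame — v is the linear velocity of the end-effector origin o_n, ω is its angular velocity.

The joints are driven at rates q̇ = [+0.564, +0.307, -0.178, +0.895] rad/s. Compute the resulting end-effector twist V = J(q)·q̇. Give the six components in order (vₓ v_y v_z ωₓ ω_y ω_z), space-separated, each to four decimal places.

0.6206 -0.4954 -0.0894 -0.5250 -0.4245 0.1735

o_n = [-1.6880, -0.6560, 1.2262]
J₁: ẑ×o_n = [0.6560, -1.6880, 0.0000], ω = ẑ
J2: z=[-0.9135, 0.4067, 0.0000] o=[-0.2440, -0.5481, 0.1700] → [0.4296, 0.9648, 0.6859, -0.9135, 0.4067, 0.0000]
J3: z=[-0.3411, -0.7662, -0.5446] o=[-0.9467, -0.7003, 0.8242] → [-0.2839, 0.5409, -0.5831, -0.3411, -0.7662, -0.5446]
J4: z=[-0.3411, -0.7662, -0.5446] o=[-1.1862, -0.8514, 1.1867] → [0.0762, 0.2868, -0.4512, -0.3411, -0.7662, -0.5446]
V = J·q̇ = [0.6206, -0.4954, -0.0894, -0.5250, -0.4245, 0.1735]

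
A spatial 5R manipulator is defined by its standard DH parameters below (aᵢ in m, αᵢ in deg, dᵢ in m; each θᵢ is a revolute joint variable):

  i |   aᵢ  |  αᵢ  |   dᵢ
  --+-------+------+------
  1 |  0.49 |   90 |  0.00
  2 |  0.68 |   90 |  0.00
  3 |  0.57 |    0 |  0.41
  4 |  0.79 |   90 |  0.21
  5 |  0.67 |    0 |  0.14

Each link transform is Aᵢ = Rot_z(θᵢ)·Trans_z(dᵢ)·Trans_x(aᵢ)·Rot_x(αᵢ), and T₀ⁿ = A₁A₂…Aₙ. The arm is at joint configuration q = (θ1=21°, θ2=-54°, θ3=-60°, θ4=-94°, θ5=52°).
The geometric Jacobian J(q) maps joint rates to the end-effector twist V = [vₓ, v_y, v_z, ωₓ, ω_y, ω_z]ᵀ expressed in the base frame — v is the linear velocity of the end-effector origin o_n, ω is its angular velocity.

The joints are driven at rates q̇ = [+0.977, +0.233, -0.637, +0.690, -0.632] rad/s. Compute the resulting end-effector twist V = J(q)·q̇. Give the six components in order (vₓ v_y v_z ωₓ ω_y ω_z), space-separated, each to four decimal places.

o_n = [-0.8275, 0.6410, -0.5314]
J₁: ẑ×o_n = [-0.6410, -0.8275, 0.0000], ω = ẑ
J2: z=[0.3584, -0.9336, 0.0000] o=[0.4575, 0.1756, 0.0000] → [0.4961, 0.1904, -1.0329, 0.3584, -0.9336, 0.0000]
J3: z=[-0.7553, -0.2899, -0.5878] o=[0.8306, 0.3188, -0.5501] → [0.1839, 0.9887, -0.7240, -0.7553, -0.2899, -0.5878]
J4: z=[-0.7553, -0.2899, -0.5878] o=[0.5004, 0.7208, -1.0217] → [-0.1891, 1.1508, -0.3247, -0.7553, -0.2899, -0.5878]
J5: z=[0.0815, -0.9314, 0.3546] o=[-0.1719, 0.8337, -0.5707] → [0.0318, -0.2357, -0.6264, 0.0815, -0.9314, 0.3546]
V = J·q̇ = [-0.7783, -0.4509, 0.3924, -0.0081, 0.3558, 0.7217]

-0.7783 -0.4509 0.3924 -0.0081 0.3558 0.7217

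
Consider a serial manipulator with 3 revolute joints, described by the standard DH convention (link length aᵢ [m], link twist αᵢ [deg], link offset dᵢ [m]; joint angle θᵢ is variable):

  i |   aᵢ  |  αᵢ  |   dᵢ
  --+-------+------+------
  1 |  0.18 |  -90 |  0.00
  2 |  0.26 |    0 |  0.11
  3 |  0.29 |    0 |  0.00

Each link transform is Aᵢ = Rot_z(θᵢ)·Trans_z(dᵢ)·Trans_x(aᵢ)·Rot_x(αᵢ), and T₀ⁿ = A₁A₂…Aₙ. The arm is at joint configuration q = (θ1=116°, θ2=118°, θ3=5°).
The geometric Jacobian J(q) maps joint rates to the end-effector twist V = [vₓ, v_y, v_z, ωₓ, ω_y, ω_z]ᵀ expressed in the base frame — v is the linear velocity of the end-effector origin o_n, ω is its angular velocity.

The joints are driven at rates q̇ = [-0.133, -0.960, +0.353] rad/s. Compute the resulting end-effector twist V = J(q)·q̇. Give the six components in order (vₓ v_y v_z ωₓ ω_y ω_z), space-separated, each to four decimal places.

-0.1797 0.3381 -0.2131 0.5456 0.2661 -0.1330

o_n = [-0.0550, -0.1381, -0.4728]
J₁: ẑ×o_n = [0.1381, -0.0550, 0.0000], ω = ẑ
J2: z=[-0.8988, -0.4384, 0.0000] o=[-0.0789, 0.1618, 0.0000] → [0.2073, -0.4249, 0.2800, -0.8988, -0.4384, 0.0000]
J3: z=[-0.8988, -0.4384, 0.0000] o=[-0.1243, 0.0039, -0.2296] → [0.1066, -0.2186, 0.1579, -0.8988, -0.4384, 0.0000]
V = J·q̇ = [-0.1797, 0.3381, -0.2131, 0.5456, 0.2661, -0.1330]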